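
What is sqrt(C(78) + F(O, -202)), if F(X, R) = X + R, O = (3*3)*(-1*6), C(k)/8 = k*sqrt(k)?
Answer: 4*sqrt(-16 + 39*sqrt(78)) ≈ 72.491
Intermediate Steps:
C(k) = 8*k**(3/2) (C(k) = 8*(k*sqrt(k)) = 8*k**(3/2))
O = -54 (O = 9*(-6) = -54)
F(X, R) = R + X
sqrt(C(78) + F(O, -202)) = sqrt(8*78**(3/2) + (-202 - 54)) = sqrt(8*(78*sqrt(78)) - 256) = sqrt(624*sqrt(78) - 256) = sqrt(-256 + 624*sqrt(78))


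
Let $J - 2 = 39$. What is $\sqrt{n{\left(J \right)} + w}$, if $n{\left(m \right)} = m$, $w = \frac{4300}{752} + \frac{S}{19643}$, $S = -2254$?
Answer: $\frac{\sqrt{158886996049457}}{1846442} \approx 6.8267$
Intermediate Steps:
$J = 41$ ($J = 2 + 39 = 41$)
$w = \frac{20692473}{3692884}$ ($w = \frac{4300}{752} - \frac{2254}{19643} = 4300 \cdot \frac{1}{752} - \frac{2254}{19643} = \frac{1075}{188} - \frac{2254}{19643} = \frac{20692473}{3692884} \approx 5.6033$)
$\sqrt{n{\left(J \right)} + w} = \sqrt{41 + \frac{20692473}{3692884}} = \sqrt{\frac{172100717}{3692884}} = \frac{\sqrt{158886996049457}}{1846442}$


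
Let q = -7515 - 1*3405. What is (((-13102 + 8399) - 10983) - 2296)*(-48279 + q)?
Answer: 1064516418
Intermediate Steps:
q = -10920 (q = -7515 - 3405 = -10920)
(((-13102 + 8399) - 10983) - 2296)*(-48279 + q) = (((-13102 + 8399) - 10983) - 2296)*(-48279 - 10920) = ((-4703 - 10983) - 2296)*(-59199) = (-15686 - 2296)*(-59199) = -17982*(-59199) = 1064516418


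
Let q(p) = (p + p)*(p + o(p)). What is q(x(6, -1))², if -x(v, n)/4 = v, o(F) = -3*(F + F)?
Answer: 33177600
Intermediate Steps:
o(F) = -6*F
x(v, n) = -4*v
q(p) = -10*p² (q(p) = (p + p)*(p - 6*p) = (2*p)*(-5*p) = -10*p²)
q(x(6, -1))² = (-10*(-4*6)²)² = (-10*(-24)²)² = (-10*576)² = (-5760)² = 33177600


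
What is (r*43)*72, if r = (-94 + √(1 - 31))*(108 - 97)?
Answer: -3201264 + 34056*I*√30 ≈ -3.2013e+6 + 1.8653e+5*I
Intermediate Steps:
r = -1034 + 11*I*√30 (r = (-94 + √(-30))*11 = (-94 + I*√30)*11 = -1034 + 11*I*√30 ≈ -1034.0 + 60.25*I)
(r*43)*72 = ((-1034 + 11*I*√30)*43)*72 = (-44462 + 473*I*√30)*72 = -3201264 + 34056*I*√30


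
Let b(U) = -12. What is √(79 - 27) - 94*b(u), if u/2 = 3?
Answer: 1128 + 2*√13 ≈ 1135.2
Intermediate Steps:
u = 6 (u = 2*3 = 6)
√(79 - 27) - 94*b(u) = √(79 - 27) - 94*(-12) = √52 + 1128 = 2*√13 + 1128 = 1128 + 2*√13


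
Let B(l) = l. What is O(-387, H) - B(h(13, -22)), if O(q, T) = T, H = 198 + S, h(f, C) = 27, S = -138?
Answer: 33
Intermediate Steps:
H = 60 (H = 198 - 138 = 60)
O(-387, H) - B(h(13, -22)) = 60 - 1*27 = 60 - 27 = 33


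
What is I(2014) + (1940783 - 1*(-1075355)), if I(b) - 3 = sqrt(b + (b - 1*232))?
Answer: 3016141 + 2*sqrt(949) ≈ 3.0162e+6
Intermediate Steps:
I(b) = 3 + sqrt(-232 + 2*b) (I(b) = 3 + sqrt(b + (b - 1*232)) = 3 + sqrt(b + (b - 232)) = 3 + sqrt(b + (-232 + b)) = 3 + sqrt(-232 + 2*b))
I(2014) + (1940783 - 1*(-1075355)) = (3 + sqrt(-232 + 2*2014)) + (1940783 - 1*(-1075355)) = (3 + sqrt(-232 + 4028)) + (1940783 + 1075355) = (3 + sqrt(3796)) + 3016138 = (3 + 2*sqrt(949)) + 3016138 = 3016141 + 2*sqrt(949)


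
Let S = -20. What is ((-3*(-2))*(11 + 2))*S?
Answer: -1560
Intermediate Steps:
((-3*(-2))*(11 + 2))*S = ((-3*(-2))*(11 + 2))*(-20) = (6*13)*(-20) = 78*(-20) = -1560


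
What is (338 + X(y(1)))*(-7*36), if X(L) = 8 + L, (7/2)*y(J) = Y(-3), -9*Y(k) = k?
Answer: -87216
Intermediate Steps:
Y(k) = -k/9
y(J) = 2/21 (y(J) = 2*(-1/9*(-3))/7 = (2/7)*(1/3) = 2/21)
(338 + X(y(1)))*(-7*36) = (338 + (8 + 2/21))*(-7*36) = (338 + 170/21)*(-252) = (7268/21)*(-252) = -87216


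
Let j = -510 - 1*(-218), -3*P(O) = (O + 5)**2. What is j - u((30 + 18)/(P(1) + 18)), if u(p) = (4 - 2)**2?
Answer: -296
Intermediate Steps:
P(O) = -(5 + O)**2/3 (P(O) = -(O + 5)**2/3 = -(5 + O)**2/3)
j = -292 (j = -510 + 218 = -292)
u(p) = 4 (u(p) = 2**2 = 4)
j - u((30 + 18)/(P(1) + 18)) = -292 - 1*4 = -292 - 4 = -296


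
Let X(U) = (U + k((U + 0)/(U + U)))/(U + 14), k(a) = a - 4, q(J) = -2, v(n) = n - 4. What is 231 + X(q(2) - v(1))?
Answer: 1385/6 ≈ 230.83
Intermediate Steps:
v(n) = -4 + n
k(a) = -4 + a
X(U) = (-7/2 + U)/(14 + U) (X(U) = (U + (-4 + (U + 0)/(U + U)))/(U + 14) = (U + (-4 + U/((2*U))))/(14 + U) = (U + (-4 + U*(1/(2*U))))/(14 + U) = (U + (-4 + ½))/(14 + U) = (U - 7/2)/(14 + U) = (-7/2 + U)/(14 + U))
231 + X(q(2) - v(1)) = 231 + (-7/2 + (-2 - (-4 + 1)))/(14 + (-2 - (-4 + 1))) = 231 + (-7/2 + (-2 - 1*(-3)))/(14 + (-2 - 1*(-3))) = 231 + (-7/2 + (-2 + 3))/(14 + (-2 + 3)) = 231 + (-7/2 + 1)/(14 + 1) = 231 - 5/2/15 = 231 + (1/15)*(-5/2) = 231 - ⅙ = 1385/6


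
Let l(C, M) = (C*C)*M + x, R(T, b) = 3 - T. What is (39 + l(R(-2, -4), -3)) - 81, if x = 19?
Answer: -98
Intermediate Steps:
l(C, M) = 19 + M*C² (l(C, M) = (C*C)*M + 19 = C²*M + 19 = M*C² + 19 = 19 + M*C²)
(39 + l(R(-2, -4), -3)) - 81 = (39 + (19 - 3*(3 - 1*(-2))²)) - 81 = (39 + (19 - 3*(3 + 2)²)) - 81 = (39 + (19 - 3*5²)) - 81 = (39 + (19 - 3*25)) - 81 = (39 + (19 - 75)) - 81 = (39 - 56) - 81 = -17 - 81 = -98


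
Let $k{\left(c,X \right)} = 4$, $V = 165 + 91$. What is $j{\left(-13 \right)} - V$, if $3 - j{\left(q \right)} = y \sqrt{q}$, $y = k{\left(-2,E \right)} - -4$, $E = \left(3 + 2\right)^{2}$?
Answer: $-253 - 8 i \sqrt{13} \approx -253.0 - 28.844 i$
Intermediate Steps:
$V = 256$
$E = 25$ ($E = 5^{2} = 25$)
$y = 8$ ($y = 4 - -4 = 4 + 4 = 8$)
$j{\left(q \right)} = 3 - 8 \sqrt{q}$
$j{\left(-13 \right)} - V = \left(3 - 8 \sqrt{-13}\right) - 256 = \left(3 - 8 i \sqrt{13}\right) - 256 = -253 - 8 i \sqrt{13}$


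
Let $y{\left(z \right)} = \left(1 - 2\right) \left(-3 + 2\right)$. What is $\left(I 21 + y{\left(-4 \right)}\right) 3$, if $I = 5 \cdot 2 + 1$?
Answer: $696$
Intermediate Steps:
$I = 11$ ($I = 10 + 1 = 11$)
$y{\left(z \right)} = 1$ ($y{\left(z \right)} = \left(-1\right) \left(-1\right) = 1$)
$\left(I 21 + y{\left(-4 \right)}\right) 3 = \left(11 \cdot 21 + 1\right) 3 = \left(231 + 1\right) 3 = 232 \cdot 3 = 696$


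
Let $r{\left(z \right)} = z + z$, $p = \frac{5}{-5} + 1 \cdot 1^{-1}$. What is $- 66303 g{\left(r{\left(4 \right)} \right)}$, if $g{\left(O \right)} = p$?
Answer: $0$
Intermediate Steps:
$p = 0$ ($p = 5 \left(- \frac{1}{5}\right) + 1 \cdot 1 = -1 + 1 = 0$)
$r{\left(z \right)} = 2 z$
$g{\left(O \right)} = 0$
$- 66303 g{\left(r{\left(4 \right)} \right)} = \left(-66303\right) 0 = 0$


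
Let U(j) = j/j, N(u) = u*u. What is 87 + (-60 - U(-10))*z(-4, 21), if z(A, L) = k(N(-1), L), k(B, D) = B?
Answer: 26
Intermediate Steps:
N(u) = u²
z(A, L) = 1 (z(A, L) = (-1)² = 1)
U(j) = 1
87 + (-60 - U(-10))*z(-4, 21) = 87 + (-60 - 1*1)*1 = 87 + (-60 - 1)*1 = 87 - 61*1 = 87 - 61 = 26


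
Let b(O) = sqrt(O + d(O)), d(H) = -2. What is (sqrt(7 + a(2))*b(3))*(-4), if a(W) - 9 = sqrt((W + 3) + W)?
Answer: -4*sqrt(16 + sqrt(7)) ≈ -17.272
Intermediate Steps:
a(W) = 9 + sqrt(3 + 2*W) (a(W) = 9 + sqrt((W + 3) + W) = 9 + sqrt((3 + W) + W) = 9 + sqrt(3 + 2*W))
b(O) = sqrt(-2 + O) (b(O) = sqrt(O - 2) = sqrt(-2 + O))
(sqrt(7 + a(2))*b(3))*(-4) = (sqrt(7 + (9 + sqrt(3 + 2*2)))*sqrt(-2 + 3))*(-4) = (sqrt(7 + (9 + sqrt(3 + 4)))*sqrt(1))*(-4) = (sqrt(7 + (9 + sqrt(7)))*1)*(-4) = (sqrt(16 + sqrt(7))*1)*(-4) = sqrt(16 + sqrt(7))*(-4) = -4*sqrt(16 + sqrt(7))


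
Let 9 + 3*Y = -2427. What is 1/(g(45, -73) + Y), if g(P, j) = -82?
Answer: -1/894 ≈ -0.0011186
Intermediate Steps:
Y = -812 (Y = -3 + (1/3)*(-2427) = -3 - 809 = -812)
1/(g(45, -73) + Y) = 1/(-82 - 812) = 1/(-894) = -1/894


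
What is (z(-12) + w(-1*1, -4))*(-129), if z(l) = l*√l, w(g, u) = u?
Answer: 516 + 3096*I*√3 ≈ 516.0 + 5362.4*I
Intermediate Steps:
z(l) = l^(3/2)
(z(-12) + w(-1*1, -4))*(-129) = ((-12)^(3/2) - 4)*(-129) = (-24*I*√3 - 4)*(-129) = (-4 - 24*I*√3)*(-129) = 516 + 3096*I*√3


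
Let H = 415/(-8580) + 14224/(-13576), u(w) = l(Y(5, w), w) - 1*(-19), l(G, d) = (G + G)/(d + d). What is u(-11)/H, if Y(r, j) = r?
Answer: -54005328/3191899 ≈ -16.919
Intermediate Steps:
l(G, d) = G/d (l(G, d) = (2*G)/((2*d)) = (2*G)*(1/(2*d)) = G/d)
u(w) = 19 + 5/w (u(w) = 5/w - 1*(-19) = 5/w + 19 = 19 + 5/w)
H = -3191899/2912052 (H = 415*(-1/8580) + 14224*(-1/13576) = -83/1716 - 1778/1697 = -3191899/2912052 ≈ -1.0961)
u(-11)/H = (19 + 5/(-11))/(-3191899/2912052) = (19 + 5*(-1/11))*(-2912052/3191899) = (19 - 5/11)*(-2912052/3191899) = (204/11)*(-2912052/3191899) = -54005328/3191899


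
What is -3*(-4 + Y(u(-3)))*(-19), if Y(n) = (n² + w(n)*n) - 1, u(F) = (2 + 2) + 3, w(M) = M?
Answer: 5301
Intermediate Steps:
u(F) = 7 (u(F) = 4 + 3 = 7)
Y(n) = -1 + 2*n² (Y(n) = (n² + n*n) - 1 = (n² + n²) - 1 = 2*n² - 1 = -1 + 2*n²)
-3*(-4 + Y(u(-3)))*(-19) = -3*(-4 + (-1 + 2*7²))*(-19) = -3*(-4 + (-1 + 2*49))*(-19) = -3*(-4 + (-1 + 98))*(-19) = -3*(-4 + 97)*(-19) = -3*93*(-19) = -279*(-19) = 5301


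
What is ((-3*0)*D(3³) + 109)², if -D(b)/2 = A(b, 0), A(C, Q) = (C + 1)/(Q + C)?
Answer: 11881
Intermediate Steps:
A(C, Q) = (1 + C)/(C + Q)
D(b) = -2*(1 + b)/b (D(b) = -2*(1 + b)/(b + 0) = -2*(1 + b)/b)
((-3*0)*D(3³) + 109)² = ((-3*0)*(-2 - 2/(3³)) + 109)² = (0*(-2 - 2/27) + 109)² = (0*(-56/27) + 109)² = (0 + 109)² = 109² = 11881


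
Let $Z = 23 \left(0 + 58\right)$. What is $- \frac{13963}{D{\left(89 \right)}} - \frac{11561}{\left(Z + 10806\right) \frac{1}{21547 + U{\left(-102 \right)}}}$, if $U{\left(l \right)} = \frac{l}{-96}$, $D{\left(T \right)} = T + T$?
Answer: $- \frac{356098908961}{17287360} \approx -20599.0$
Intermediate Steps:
$Z = 1334$ ($Z = 23 \cdot 58 = 1334$)
$D{\left(T \right)} = 2 T$
$U{\left(l \right)} = - \frac{l}{96}$ ($U{\left(l \right)} = l \left(- \frac{1}{96}\right) = - \frac{l}{96}$)
$- \frac{13963}{D{\left(89 \right)}} - \frac{11561}{\left(Z + 10806\right) \frac{1}{21547 + U{\left(-102 \right)}}} = - \frac{13963}{2 \cdot 89} - \frac{11561}{\left(1334 + 10806\right) \frac{1}{21547 - - \frac{17}{16}}} = - \frac{13963}{178} - \frac{11561}{12140 \frac{1}{21547 + \frac{17}{16}}} = \left(-13963\right) \frac{1}{178} - \frac{11561}{12140 \frac{1}{\frac{344769}{16}}} = - \frac{13963}{178} - \frac{11561}{12140 \cdot \frac{16}{344769}} = - \frac{13963}{178} - \frac{11561}{\frac{194240}{344769}} = - \frac{13963}{178} - \frac{3985874409}{194240} = - \frac{356098908961}{17287360}$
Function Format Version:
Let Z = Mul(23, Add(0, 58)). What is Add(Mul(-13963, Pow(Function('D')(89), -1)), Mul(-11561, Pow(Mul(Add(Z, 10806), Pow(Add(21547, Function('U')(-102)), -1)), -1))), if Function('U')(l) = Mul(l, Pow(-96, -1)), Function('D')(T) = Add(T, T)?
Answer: Rational(-356098908961, 17287360) ≈ -20599.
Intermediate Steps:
Z = 1334 (Z = Mul(23, 58) = 1334)
Function('D')(T) = Mul(2, T)
Function('U')(l) = Mul(Rational(-1, 96), l) (Function('U')(l) = Mul(l, Rational(-1, 96)) = Mul(Rational(-1, 96), l))
Add(Mul(-13963, Pow(Function('D')(89), -1)), Mul(-11561, Pow(Mul(Add(Z, 10806), Pow(Add(21547, Function('U')(-102)), -1)), -1))) = Add(Mul(-13963, Pow(Mul(2, 89), -1)), Mul(-11561, Pow(Mul(Add(1334, 10806), Pow(Add(21547, Mul(Rational(-1, 96), -102)), -1)), -1))) = Add(Mul(-13963, Pow(178, -1)), Mul(-11561, Pow(Mul(12140, Pow(Add(21547, Rational(17, 16)), -1)), -1))) = Add(Mul(-13963, Rational(1, 178)), Mul(-11561, Pow(Mul(12140, Pow(Rational(344769, 16), -1)), -1))) = Add(Rational(-13963, 178), Mul(-11561, Pow(Mul(12140, Rational(16, 344769)), -1))) = Add(Rational(-13963, 178), Mul(-11561, Pow(Rational(194240, 344769), -1))) = Add(Rational(-13963, 178), Mul(-11561, Rational(344769, 194240))) = Add(Rational(-13963, 178), Rational(-3985874409, 194240)) = Rational(-356098908961, 17287360)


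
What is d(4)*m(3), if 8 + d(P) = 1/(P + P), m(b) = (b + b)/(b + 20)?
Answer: -189/92 ≈ -2.0543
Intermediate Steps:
m(b) = 2*b/(20 + b) (m(b) = (2*b)/(20 + b) = 2*b/(20 + b))
d(P) = -8 + 1/(2*P) (d(P) = -8 + 1/(P + P) = -8 + 1/(2*P))
d(4)*m(3) = (-8 + (½)/4)*(2*3/(20 + 3)) = (-8 + (½)*(¼))*(2*3/23) = (-8 + ⅛)*(2*3*(1/23)) = -63/8*6/23 = -189/92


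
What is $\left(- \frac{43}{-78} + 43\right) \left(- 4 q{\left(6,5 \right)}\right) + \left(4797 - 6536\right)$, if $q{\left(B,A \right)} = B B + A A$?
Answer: $- \frac{482255}{39} \approx -12366.0$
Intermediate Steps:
$q{\left(B,A \right)} = A^{2} + B^{2}$ ($q{\left(B,A \right)} = B^{2} + A^{2} = A^{2} + B^{2}$)
$\left(- \frac{43}{-78} + 43\right) \left(- 4 q{\left(6,5 \right)}\right) + \left(4797 - 6536\right) = \left(- \frac{43}{-78} + 43\right) \left(- 4 \left(5^{2} + 6^{2}\right)\right) + \left(4797 - 6536\right) = \left(\left(-43\right) \left(- \frac{1}{78}\right) + 43\right) \left(- 4 \left(25 + 36\right)\right) - 1739 = \left(\frac{43}{78} + 43\right) \left(\left(-4\right) 61\right) - 1739 = \frac{3397}{78} \left(-244\right) - 1739 = - \frac{414434}{39} - 1739 = - \frac{482255}{39}$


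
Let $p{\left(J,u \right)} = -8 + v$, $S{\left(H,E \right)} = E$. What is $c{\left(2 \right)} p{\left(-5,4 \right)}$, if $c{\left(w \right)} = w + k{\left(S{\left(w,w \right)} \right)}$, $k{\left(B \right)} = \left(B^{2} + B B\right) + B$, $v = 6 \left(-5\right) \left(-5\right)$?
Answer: $1704$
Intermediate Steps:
$v = 150$ ($v = \left(-30\right) \left(-5\right) = 150$)
$k{\left(B \right)} = B + 2 B^{2}$ ($k{\left(B \right)} = \left(B^{2} + B^{2}\right) + B = 2 B^{2} + B = B + 2 B^{2}$)
$p{\left(J,u \right)} = 142$ ($p{\left(J,u \right)} = -8 + 150 = 142$)
$c{\left(w \right)} = w + w \left(1 + 2 w\right)$
$c{\left(2 \right)} p{\left(-5,4 \right)} = 2 \cdot 2 \left(1 + 2\right) 142 = 2 \cdot 2 \cdot 3 \cdot 142 = 12 \cdot 142 = 1704$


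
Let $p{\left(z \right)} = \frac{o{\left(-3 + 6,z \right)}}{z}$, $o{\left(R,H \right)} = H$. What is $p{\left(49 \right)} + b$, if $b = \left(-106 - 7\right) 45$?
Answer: $-5084$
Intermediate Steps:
$b = -5085$ ($b = \left(-113\right) 45 = -5085$)
$p{\left(z \right)} = 1$ ($p{\left(z \right)} = \frac{z}{z} = 1$)
$p{\left(49 \right)} + b = 1 - 5085 = -5084$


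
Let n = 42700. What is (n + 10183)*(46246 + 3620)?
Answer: 2637063678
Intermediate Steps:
(n + 10183)*(46246 + 3620) = (42700 + 10183)*(46246 + 3620) = 52883*49866 = 2637063678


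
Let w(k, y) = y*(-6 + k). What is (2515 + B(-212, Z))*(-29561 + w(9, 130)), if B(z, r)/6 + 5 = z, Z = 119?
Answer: -35384423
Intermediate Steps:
B(z, r) = -30 + 6*z
(2515 + B(-212, Z))*(-29561 + w(9, 130)) = (2515 + (-30 + 6*(-212)))*(-29561 + 130*(-6 + 9)) = (2515 + (-30 - 1272))*(-29561 + 130*3) = (2515 - 1302)*(-29561 + 390) = 1213*(-29171) = -35384423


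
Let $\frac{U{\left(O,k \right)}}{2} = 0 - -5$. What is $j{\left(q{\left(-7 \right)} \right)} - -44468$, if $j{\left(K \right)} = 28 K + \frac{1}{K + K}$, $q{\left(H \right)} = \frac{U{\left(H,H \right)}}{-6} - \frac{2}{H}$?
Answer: $\frac{7730641}{174} \approx 44429.0$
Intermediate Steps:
$U{\left(O,k \right)} = 10$ ($U{\left(O,k \right)} = 2 \left(0 - -5\right) = 2 \left(0 + 5\right) = 2 \cdot 5 = 10$)
$q{\left(H \right)} = - \frac{5}{3} - \frac{2}{H}$ ($q{\left(H \right)} = \frac{10}{-6} - \frac{2}{H} = 10 \left(- \frac{1}{6}\right) - \frac{2}{H} = - \frac{5}{3} - \frac{2}{H}$)
$j{\left(K \right)} = \frac{1}{2 K} + 28 K$ ($j{\left(K \right)} = 28 K + \frac{1}{2 K} = \frac{1}{2 K} + 28 K$)
$j{\left(q{\left(-7 \right)} \right)} - -44468 = \left(\frac{1}{2 \left(- \frac{5}{3} - \frac{2}{-7}\right)} + 28 \left(- \frac{5}{3} - \frac{2}{-7}\right)\right) - -44468 = \left(\frac{1}{2 \left(- \frac{5}{3} - - \frac{2}{7}\right)} + 28 \left(- \frac{5}{3} - - \frac{2}{7}\right)\right) + 44468 = \left(\frac{1}{2 \left(- \frac{5}{3} + \frac{2}{7}\right)} + 28 \left(- \frac{5}{3} + \frac{2}{7}\right)\right) + 44468 = \left(\frac{1}{2 \left(- \frac{29}{21}\right)} + 28 \left(- \frac{29}{21}\right)\right) + 44468 = \left(\frac{1}{2} \left(- \frac{21}{29}\right) - \frac{116}{3}\right) + 44468 = \left(- \frac{21}{58} - \frac{116}{3}\right) + 44468 = - \frac{6791}{174} + 44468 = \frac{7730641}{174}$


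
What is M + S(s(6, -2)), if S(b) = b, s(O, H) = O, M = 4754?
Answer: 4760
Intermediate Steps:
M + S(s(6, -2)) = 4754 + 6 = 4760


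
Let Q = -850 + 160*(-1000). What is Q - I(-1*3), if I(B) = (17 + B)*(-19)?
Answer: -160584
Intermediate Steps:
Q = -160850 (Q = -850 - 160000 = -160850)
I(B) = -323 - 19*B
Q - I(-1*3) = -160850 - (-323 - (-19)*3) = -160850 - (-323 - 19*(-3)) = -160850 - (-323 + 57) = -160850 - 1*(-266) = -160850 + 266 = -160584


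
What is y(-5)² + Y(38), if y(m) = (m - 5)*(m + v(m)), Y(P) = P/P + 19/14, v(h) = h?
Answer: 140033/14 ≈ 10002.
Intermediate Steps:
Y(P) = 33/14 (Y(P) = 1 + 19*(1/14) = 1 + 19/14 = 33/14)
y(m) = 2*m*(-5 + m) (y(m) = (m - 5)*(m + m) = (-5 + m)*(2*m) = 2*m*(-5 + m))
y(-5)² + Y(38) = (2*(-5)*(-5 - 5))² + 33/14 = (2*(-5)*(-10))² + 33/14 = 100² + 33/14 = 10000 + 33/14 = 140033/14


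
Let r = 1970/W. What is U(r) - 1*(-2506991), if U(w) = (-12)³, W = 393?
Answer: 2505263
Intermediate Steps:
r = 1970/393 ≈ 5.0127
U(w) = -1728
U(r) - 1*(-2506991) = -1728 - 1*(-2506991) = -1728 + 2506991 = 2505263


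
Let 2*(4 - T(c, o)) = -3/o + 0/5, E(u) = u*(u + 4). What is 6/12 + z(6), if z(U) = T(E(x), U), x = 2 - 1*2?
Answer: 19/4 ≈ 4.7500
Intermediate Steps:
x = 0 (x = 2 - 2 = 0)
E(u) = u*(4 + u)
T(c, o) = 4 + 3/(2*o) (T(c, o) = 4 - (-3/o + 0/5)/2 = 4 - (-3/o + 0*(⅕))/2 = 4 - (-3/o + 0)/2 = 4 - (-3)/(2*o) = 4 + 3/(2*o))
z(U) = 4 + 3/(2*U)
6/12 + z(6) = 6/12 + (4 + (3/2)/6) = (1/12)*6 + (4 + (3/2)*(⅙)) = ½ + (4 + ¼) = ½ + 17/4 = 19/4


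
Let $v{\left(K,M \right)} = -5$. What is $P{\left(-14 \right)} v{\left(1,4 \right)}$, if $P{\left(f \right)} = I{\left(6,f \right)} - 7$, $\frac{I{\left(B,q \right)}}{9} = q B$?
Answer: $3815$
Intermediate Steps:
$I{\left(B,q \right)} = 9 B q$ ($I{\left(B,q \right)} = 9 q B = 9 B q$)
$P{\left(f \right)} = -7 + 54 f$ ($P{\left(f \right)} = 9 \cdot 6 f - 7 = 54 f - 7 = -7 + 54 f$)
$P{\left(-14 \right)} v{\left(1,4 \right)} = \left(-7 + 54 \left(-14\right)\right) \left(-5\right) = \left(-7 - 756\right) \left(-5\right) = \left(-763\right) \left(-5\right) = 3815$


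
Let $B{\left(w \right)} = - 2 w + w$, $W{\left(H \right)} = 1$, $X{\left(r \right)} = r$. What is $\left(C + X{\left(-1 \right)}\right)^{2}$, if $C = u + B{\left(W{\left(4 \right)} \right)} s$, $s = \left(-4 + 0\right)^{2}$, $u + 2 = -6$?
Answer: $625$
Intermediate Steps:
$u = -8$ ($u = -2 - 6 = -8$)
$s = 16$ ($s = \left(-4\right)^{2} = 16$)
$B{\left(w \right)} = - w$
$C = -24$ ($C = -8 + \left(-1\right) 1 \cdot 16 = -8 - 16 = -24$)
$\left(C + X{\left(-1 \right)}\right)^{2} = \left(-24 - 1\right)^{2} = \left(-25\right)^{2} = 625$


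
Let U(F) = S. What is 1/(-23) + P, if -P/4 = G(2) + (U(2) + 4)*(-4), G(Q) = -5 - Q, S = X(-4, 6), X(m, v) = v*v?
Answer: 15363/23 ≈ 667.96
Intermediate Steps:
X(m, v) = v**2
S = 36 (S = 6**2 = 36)
U(F) = 36
P = 668 (P = -4*((-5 - 1*2) + (36 + 4)*(-4)) = -4*((-5 - 2) + 40*(-4)) = -4*(-7 - 160) = -4*(-167) = 668)
1/(-23) + P = 1/(-23) + 668 = -1/23 + 668 = 15363/23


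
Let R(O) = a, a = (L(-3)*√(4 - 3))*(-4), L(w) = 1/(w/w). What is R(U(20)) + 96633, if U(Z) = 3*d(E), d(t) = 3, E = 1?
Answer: 96629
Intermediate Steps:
L(w) = 1 (L(w) = 1/1 = 1*1 = 1)
a = -4 (a = (1*√(4 - 3))*(-4) = (1*√1)*(-4) = (1*1)*(-4) = 1*(-4) = -4)
U(Z) = 9 (U(Z) = 3*3 = 9)
R(O) = -4
R(U(20)) + 96633 = -4 + 96633 = 96629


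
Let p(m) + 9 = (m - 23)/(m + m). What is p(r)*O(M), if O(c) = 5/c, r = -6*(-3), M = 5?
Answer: -329/36 ≈ -9.1389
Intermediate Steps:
r = 18
p(m) = -9 + (-23 + m)/(2*m) (p(m) = -9 + (m - 23)/(m + m) = -9 + (-23 + m)/((2*m)) = -9 + (-23 + m)*(1/(2*m)) = -9 + (-23 + m)/(2*m))
p(r)*O(M) = ((1/2)*(-23 - 17*18)/18)*(5/5) = ((1/2)*(1/18)*(-23 - 306))*(5*(1/5)) = ((1/2)*(1/18)*(-329))*1 = -329/36*1 = -329/36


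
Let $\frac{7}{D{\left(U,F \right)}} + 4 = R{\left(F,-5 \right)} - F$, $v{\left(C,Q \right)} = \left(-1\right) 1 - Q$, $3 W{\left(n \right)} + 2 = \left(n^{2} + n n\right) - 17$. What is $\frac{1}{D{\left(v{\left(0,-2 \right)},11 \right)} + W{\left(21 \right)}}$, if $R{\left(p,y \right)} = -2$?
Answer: $\frac{51}{14650} \approx 0.0034812$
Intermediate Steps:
$W{\left(n \right)} = - \frac{19}{3} + \frac{2 n^{2}}{3}$ ($W{\left(n \right)} = - \frac{2}{3} + \frac{\left(n^{2} + n n\right) - 17}{3} = - \frac{2}{3} + \frac{\left(n^{2} + n^{2}\right) - 17}{3} = - \frac{2}{3} + \frac{2 n^{2} - 17}{3} = - \frac{2}{3} + \frac{-17 + 2 n^{2}}{3} = - \frac{2}{3} + \left(- \frac{17}{3} + \frac{2 n^{2}}{3}\right) = - \frac{19}{3} + \frac{2 n^{2}}{3}$)
$v{\left(C,Q \right)} = -1 - Q$
$D{\left(U,F \right)} = \frac{7}{-6 - F}$ ($D{\left(U,F \right)} = \frac{7}{-4 - \left(2 + F\right)} = \frac{7}{-6 - F}$)
$\frac{1}{D{\left(v{\left(0,-2 \right)},11 \right)} + W{\left(21 \right)}} = \frac{1}{- \frac{7}{6 + 11} - \left(\frac{19}{3} - \frac{2 \cdot 21^{2}}{3}\right)} = \frac{1}{- \frac{7}{17} + \left(- \frac{19}{3} + \frac{2}{3} \cdot 441\right)} = \frac{1}{\left(-7\right) \frac{1}{17} + \left(- \frac{19}{3} + 294\right)} = \frac{1}{- \frac{7}{17} + \frac{863}{3}} = \frac{1}{\frac{14650}{51}} = \frac{51}{14650}$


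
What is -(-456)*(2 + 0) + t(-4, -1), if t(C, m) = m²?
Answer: 913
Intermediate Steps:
-(-456)*(2 + 0) + t(-4, -1) = -(-456)*(2 + 0) + (-1)² = -(-456)*2 + 1 = -114*(-8) + 1 = 912 + 1 = 913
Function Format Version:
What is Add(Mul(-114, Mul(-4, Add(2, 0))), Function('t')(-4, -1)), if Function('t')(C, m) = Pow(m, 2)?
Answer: 913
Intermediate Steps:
Add(Mul(-114, Mul(-4, Add(2, 0))), Function('t')(-4, -1)) = Add(Mul(-114, Mul(-4, Add(2, 0))), Pow(-1, 2)) = Add(Mul(-114, Mul(-4, 2)), 1) = Add(Mul(-114, -8), 1) = Add(912, 1) = 913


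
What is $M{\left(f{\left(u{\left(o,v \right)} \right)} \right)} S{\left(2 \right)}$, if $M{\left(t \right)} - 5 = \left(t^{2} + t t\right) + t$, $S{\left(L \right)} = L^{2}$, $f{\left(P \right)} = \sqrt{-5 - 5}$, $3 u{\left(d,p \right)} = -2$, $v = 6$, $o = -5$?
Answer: $-60 + 4 i \sqrt{10} \approx -60.0 + 12.649 i$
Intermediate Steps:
$u{\left(d,p \right)} = - \frac{2}{3}$ ($u{\left(d,p \right)} = \frac{1}{3} \left(-2\right) = - \frac{2}{3}$)
$f{\left(P \right)} = i \sqrt{10}$ ($f{\left(P \right)} = \sqrt{-10} = i \sqrt{10}$)
$M{\left(t \right)} = 5 + t + 2 t^{2}$ ($M{\left(t \right)} = 5 + \left(\left(t^{2} + t t\right) + t\right) = 5 + \left(\left(t^{2} + t^{2}\right) + t\right) = 5 + \left(2 t^{2} + t\right) = 5 + \left(t + 2 t^{2}\right) = 5 + t + 2 t^{2}$)
$M{\left(f{\left(u{\left(o,v \right)} \right)} \right)} S{\left(2 \right)} = \left(5 + i \sqrt{10} + 2 \left(i \sqrt{10}\right)^{2}\right) 2^{2} = \left(5 + i \sqrt{10} + 2 \left(-10\right)\right) 4 = \left(5 + i \sqrt{10} - 20\right) 4 = \left(-15 + i \sqrt{10}\right) 4 = -60 + 4 i \sqrt{10}$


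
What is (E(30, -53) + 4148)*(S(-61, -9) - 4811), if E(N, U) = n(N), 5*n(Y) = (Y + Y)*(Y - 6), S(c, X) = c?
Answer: -21612192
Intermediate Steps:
n(Y) = 2*Y*(-6 + Y)/5 (n(Y) = ((Y + Y)*(Y - 6))/5 = ((2*Y)*(-6 + Y))/5 = (2*Y*(-6 + Y))/5 = 2*Y*(-6 + Y)/5)
E(N, U) = 2*N*(-6 + N)/5
(E(30, -53) + 4148)*(S(-61, -9) - 4811) = ((2/5)*30*(-6 + 30) + 4148)*(-61 - 4811) = ((2/5)*30*24 + 4148)*(-4872) = (288 + 4148)*(-4872) = 4436*(-4872) = -21612192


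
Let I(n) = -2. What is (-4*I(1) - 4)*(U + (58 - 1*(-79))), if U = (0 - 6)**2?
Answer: 692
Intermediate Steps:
U = 36 (U = (-6)**2 = 36)
(-4*I(1) - 4)*(U + (58 - 1*(-79))) = (-4*(-2) - 4)*(36 + (58 - 1*(-79))) = (8 - 4)*(36 + (58 + 79)) = 4*(36 + 137) = 4*173 = 692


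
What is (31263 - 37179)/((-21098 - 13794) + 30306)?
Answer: 2958/2293 ≈ 1.2900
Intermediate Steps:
(31263 - 37179)/((-21098 - 13794) + 30306) = -5916/(-34892 + 30306) = -5916/(-4586) = -5916*(-1/4586) = 2958/2293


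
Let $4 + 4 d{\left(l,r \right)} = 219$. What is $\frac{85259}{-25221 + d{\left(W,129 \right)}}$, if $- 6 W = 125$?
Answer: $- \frac{341036}{100669} \approx -3.3877$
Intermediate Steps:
$W = - \frac{125}{6}$ ($W = \left(- \frac{1}{6}\right) 125 = - \frac{125}{6} \approx -20.833$)
$d{\left(l,r \right)} = \frac{215}{4}$ ($d{\left(l,r \right)} = -1 + \frac{1}{4} \cdot 219 = -1 + \frac{219}{4} = \frac{215}{4}$)
$\frac{85259}{-25221 + d{\left(W,129 \right)}} = \frac{85259}{-25221 + \frac{215}{4}} = \frac{85259}{- \frac{100669}{4}} = 85259 \left(- \frac{4}{100669}\right) = - \frac{341036}{100669}$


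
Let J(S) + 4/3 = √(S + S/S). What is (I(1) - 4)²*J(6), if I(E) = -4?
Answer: -256/3 + 64*√7 ≈ 83.995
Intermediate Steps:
J(S) = -4/3 + √(1 + S) (J(S) = -4/3 + √(S + S/S) = -4/3 + √(S + 1) = -4/3 + √(1 + S))
(I(1) - 4)²*J(6) = (-4 - 4)²*(-4/3 + √(1 + 6)) = (-8)²*(-4/3 + √7) = 64*(-4/3 + √7) = -256/3 + 64*√7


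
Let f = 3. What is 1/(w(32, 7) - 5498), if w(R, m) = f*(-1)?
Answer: -1/5501 ≈ -0.00018179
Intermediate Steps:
w(R, m) = -3 (w(R, m) = 3*(-1) = -3)
1/(w(32, 7) - 5498) = 1/(-3 - 5498) = 1/(-5501) = -1/5501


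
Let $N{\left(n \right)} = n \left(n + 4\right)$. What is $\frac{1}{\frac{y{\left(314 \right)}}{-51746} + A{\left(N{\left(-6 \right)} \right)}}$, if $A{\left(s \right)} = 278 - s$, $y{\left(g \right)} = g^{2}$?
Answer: $\frac{25873}{6832920} \approx 0.0037865$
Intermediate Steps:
$N{\left(n \right)} = n \left(4 + n\right)$
$\frac{1}{\frac{y{\left(314 \right)}}{-51746} + A{\left(N{\left(-6 \right)} \right)}} = \frac{1}{\frac{314^{2}}{-51746} + \left(278 - - 6 \left(4 - 6\right)\right)} = \frac{1}{98596 \left(- \frac{1}{51746}\right) + \left(278 - \left(-6\right) \left(-2\right)\right)} = \frac{1}{- \frac{49298}{25873} + \left(278 - 12\right)} = \frac{1}{- \frac{49298}{25873} + 266} = \frac{1}{\frac{6832920}{25873}} = \frac{25873}{6832920}$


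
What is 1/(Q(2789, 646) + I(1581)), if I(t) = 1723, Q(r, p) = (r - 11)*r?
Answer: 1/7749565 ≈ 1.2904e-7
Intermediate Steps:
Q(r, p) = r*(-11 + r) (Q(r, p) = (-11 + r)*r = r*(-11 + r))
1/(Q(2789, 646) + I(1581)) = 1/(2789*(-11 + 2789) + 1723) = 1/(2789*2778 + 1723) = 1/(7747842 + 1723) = 1/7749565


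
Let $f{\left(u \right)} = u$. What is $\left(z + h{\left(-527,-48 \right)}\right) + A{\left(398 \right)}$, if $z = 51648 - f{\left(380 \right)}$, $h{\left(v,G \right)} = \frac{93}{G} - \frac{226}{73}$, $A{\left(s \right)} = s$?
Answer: $\frac{60340009}{1168} \approx 51661.0$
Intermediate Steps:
$h{\left(v,G \right)} = - \frac{226}{73} + \frac{93}{G}$ ($h{\left(v,G \right)} = \frac{93}{G} - \frac{226}{73} = - \frac{226}{73} + \frac{93}{G}$)
$z = 51268$ ($z = 51648 - 380 = 51268$)
$\left(z + h{\left(-527,-48 \right)}\right) + A{\left(398 \right)} = \left(51268 - \left(\frac{226}{73} - \frac{93}{-48}\right)\right) + 398 = \left(51268 + \left(- \frac{226}{73} + 93 \left(- \frac{1}{48}\right)\right)\right) + 398 = \left(51268 - \frac{5879}{1168}\right) + 398 = \frac{59875145}{1168} + 398 = \frac{60340009}{1168}$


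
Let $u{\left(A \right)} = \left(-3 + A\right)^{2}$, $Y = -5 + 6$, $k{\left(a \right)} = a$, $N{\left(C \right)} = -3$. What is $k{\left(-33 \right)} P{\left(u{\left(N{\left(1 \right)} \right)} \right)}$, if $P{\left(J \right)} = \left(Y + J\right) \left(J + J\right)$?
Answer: $-87912$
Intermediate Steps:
$Y = 1$
$P{\left(J \right)} = 2 J \left(1 + J\right)$ ($P{\left(J \right)} = \left(1 + J\right) \left(J + J\right) = \left(1 + J\right) 2 J = 2 J \left(1 + J\right)$)
$k{\left(-33 \right)} P{\left(u{\left(N{\left(1 \right)} \right)} \right)} = - 33 \cdot 2 \left(-3 - 3\right)^{2} \left(1 + \left(-3 - 3\right)^{2}\right) = - 33 \cdot 2 \left(-6\right)^{2} \left(1 + \left(-6\right)^{2}\right) = - 33 \cdot 2 \cdot 36 \left(1 + 36\right) = - 33 \cdot 2 \cdot 36 \cdot 37 = \left(-33\right) 2664 = -87912$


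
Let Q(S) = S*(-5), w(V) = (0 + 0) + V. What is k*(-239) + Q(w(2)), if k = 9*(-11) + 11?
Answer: 21022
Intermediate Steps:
w(V) = V (w(V) = 0 + V = V)
k = -88 (k = -99 + 11 = -88)
Q(S) = -5*S
k*(-239) + Q(w(2)) = -88*(-239) - 5*2 = 21032 - 10 = 21022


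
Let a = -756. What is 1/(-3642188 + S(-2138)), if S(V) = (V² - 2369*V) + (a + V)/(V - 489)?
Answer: 2627/15745657700 ≈ 1.6684e-7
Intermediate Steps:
S(V) = V² - 2369*V + (-756 + V)/(-489 + V) (S(V) = (V² - 2369*V) + (-756 + V)/(V - 489) = (V² - 2369*V) + (-756 + V)/(-489 + V) = V² - 2369*V + (-756 + V)/(-489 + V))
1/(-3642188 + S(-2138)) = 1/(-3642188 + (-756 + (-2138)³ - 2858*(-2138)² + 1158442*(-2138))/(-489 - 2138)) = 1/(-3642188 + (-756 - 9772892072 - 2858*4571044 - 2476748996)/(-2627)) = 1/(-3642188 - (-756 - 9772892072 - 13064043752 - 2476748996)/2627) = 1/(-3642188 - 1/2627*(-25313685576)) = 1/(-3642188 + 25313685576/2627) = 1/(15745657700/2627) = 2627/15745657700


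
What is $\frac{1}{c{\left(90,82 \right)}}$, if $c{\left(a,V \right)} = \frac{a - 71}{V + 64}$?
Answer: $\frac{146}{19} \approx 7.6842$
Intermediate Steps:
$c{\left(a,V \right)} = \frac{-71 + a}{64 + V}$
$\frac{1}{c{\left(90,82 \right)}} = \frac{1}{\frac{1}{64 + 82} \left(-71 + 90\right)} = \frac{1}{\frac{1}{146} \cdot 19} = \frac{1}{\frac{19}{146}} = \frac{146}{19}$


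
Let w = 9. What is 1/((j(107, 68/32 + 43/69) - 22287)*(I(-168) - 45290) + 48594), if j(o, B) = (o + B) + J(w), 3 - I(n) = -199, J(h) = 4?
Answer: 69/68985935846 ≈ 1.0002e-9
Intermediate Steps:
I(n) = 202 (I(n) = 3 - 1*(-199) = 3 + 199 = 202)
j(o, B) = 4 + B + o (j(o, B) = (o + B) + 4 = (B + o) + 4 = 4 + B + o)
1/((j(107, 68/32 + 43/69) - 22287)*(I(-168) - 45290) + 48594) = 1/(((4 + (68/32 + 43/69) + 107) - 22287)*(202 - 45290) + 48594) = 1/(((4 + (68*(1/32) + 43*(1/69)) + 107) - 22287)*(-45088) + 48594) = 1/(((4 + (17/8 + 43/69) + 107) - 22287)*(-45088) + 48594) = 1/(((4 + 1517/552 + 107) - 22287)*(-45088) + 48594) = 1/((62789/552 - 22287)*(-45088) + 48594) = 1/(-12239635/552*(-45088) + 48594) = 1/(68982582860/69 + 48594) = 1/(68985935846/69) = 69/68985935846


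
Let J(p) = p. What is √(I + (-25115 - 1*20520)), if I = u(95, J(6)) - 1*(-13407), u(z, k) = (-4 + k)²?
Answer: 4*I*√2014 ≈ 179.51*I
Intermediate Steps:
I = 13411 (I = (-4 + 6)² - 1*(-13407) = 2² + 13407 = 4 + 13407 = 13411)
√(I + (-25115 - 1*20520)) = √(13411 + (-25115 - 1*20520)) = √(13411 + (-25115 - 20520)) = √(13411 - 45635) = √(-32224) = 4*I*√2014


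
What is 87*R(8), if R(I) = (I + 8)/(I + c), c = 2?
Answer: 696/5 ≈ 139.20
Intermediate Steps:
R(I) = (8 + I)/(2 + I) (R(I) = (I + 8)/(I + 2) = (8 + I)/(2 + I))
87*R(8) = 87*((8 + 8)/(2 + 8)) = 87*(16/10) = 87*((⅒)*16) = 87*(8/5) = 696/5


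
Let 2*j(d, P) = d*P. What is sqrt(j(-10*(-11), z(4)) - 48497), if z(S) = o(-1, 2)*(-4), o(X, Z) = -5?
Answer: I*sqrt(47397) ≈ 217.71*I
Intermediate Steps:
z(S) = 20 (z(S) = -5*(-4) = 20)
j(d, P) = P*d/2 (j(d, P) = (d*P)/2 = (P*d)/2 = P*d/2)
sqrt(j(-10*(-11), z(4)) - 48497) = sqrt((1/2)*20*(-10*(-11)) - 48497) = sqrt((1/2)*20*110 - 48497) = sqrt(1100 - 48497) = sqrt(-47397) = I*sqrt(47397)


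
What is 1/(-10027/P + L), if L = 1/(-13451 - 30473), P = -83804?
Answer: 230062931/27521384 ≈ 8.3594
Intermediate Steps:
L = -1/43924 (L = 1/(-43924) = -1/43924 ≈ -2.2767e-5)
1/(-10027/P + L) = 1/(-10027/(-83804) - 1/43924) = 1/(-10027*(-1/83804) - 1/43924) = 1/(10027/83804 - 1/43924) = 1/(27521384/230062931) = 230062931/27521384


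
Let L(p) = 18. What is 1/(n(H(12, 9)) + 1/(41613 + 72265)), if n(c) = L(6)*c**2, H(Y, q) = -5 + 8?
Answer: 113878/18448237 ≈ 0.0061728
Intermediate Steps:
H(Y, q) = 3
n(c) = 18*c**2
1/(n(H(12, 9)) + 1/(41613 + 72265)) = 1/(18*3**2 + 1/(41613 + 72265)) = 1/(18*9 + 1/113878) = 1/(162 + 1/113878) = 1/(18448237/113878) = 113878/18448237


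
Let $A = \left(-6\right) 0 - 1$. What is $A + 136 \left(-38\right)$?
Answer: $-5169$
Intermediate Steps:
$A = -1$ ($A = 0 - 1 = -1$)
$A + 136 \left(-38\right) = -1 + 136 \left(-38\right) = -1 - 5168 = -5169$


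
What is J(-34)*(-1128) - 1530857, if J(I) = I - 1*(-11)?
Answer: -1504913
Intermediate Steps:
J(I) = 11 + I (J(I) = I + 11 = 11 + I)
J(-34)*(-1128) - 1530857 = (11 - 34)*(-1128) - 1530857 = -23*(-1128) - 1530857 = 25944 - 1530857 = -1504913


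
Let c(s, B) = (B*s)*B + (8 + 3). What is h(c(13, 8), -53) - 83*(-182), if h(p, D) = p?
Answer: 15949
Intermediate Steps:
c(s, B) = 11 + s*B² (c(s, B) = s*B² + 11 = 11 + s*B²)
h(c(13, 8), -53) - 83*(-182) = (11 + 13*8²) - 83*(-182) = (11 + 13*64) + 15106 = (11 + 832) + 15106 = 843 + 15106 = 15949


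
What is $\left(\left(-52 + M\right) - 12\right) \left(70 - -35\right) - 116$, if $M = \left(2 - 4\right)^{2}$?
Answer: $-6416$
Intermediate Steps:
$M = 4$ ($M = \left(-2\right)^{2} = 4$)
$\left(\left(-52 + M\right) - 12\right) \left(70 - -35\right) - 116 = \left(\left(-52 + 4\right) - 12\right) \left(70 - -35\right) - 116 = \left(-48 - 12\right) \left(70 + 35\right) - 116 = \left(-60\right) 105 - 116 = -6300 - 116 = -6416$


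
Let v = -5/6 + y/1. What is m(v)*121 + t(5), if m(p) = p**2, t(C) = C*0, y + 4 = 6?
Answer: 5929/36 ≈ 164.69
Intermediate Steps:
y = 2 (y = -4 + 6 = 2)
v = 7/6 (v = -5/6 + 2/1 = -5*1/6 + 2*1 = -5/6 + 2 = 7/6 ≈ 1.1667)
t(C) = 0
m(v)*121 + t(5) = (7/6)**2*121 + 0 = (49/36)*121 + 0 = 5929/36 + 0 = 5929/36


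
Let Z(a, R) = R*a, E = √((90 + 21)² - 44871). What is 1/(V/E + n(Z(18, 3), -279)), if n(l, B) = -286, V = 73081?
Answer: -9309300/8003292361 + 365405*I*√1302/8003292361 ≈ -0.0011632 + 0.0016474*I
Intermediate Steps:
E = 5*I*√1302 (E = √(111² - 44871) = √(12321 - 44871) = √(-32550) = 5*I*√1302 ≈ 180.42*I)
1/(V/E + n(Z(18, 3), -279)) = 1/(73081/((5*I*√1302)) - 286) = 1/(73081*(-I*√1302/6510) - 286) = 1/(-73081*I*√1302/6510 - 286) = 1/(-286 - 73081*I*√1302/6510)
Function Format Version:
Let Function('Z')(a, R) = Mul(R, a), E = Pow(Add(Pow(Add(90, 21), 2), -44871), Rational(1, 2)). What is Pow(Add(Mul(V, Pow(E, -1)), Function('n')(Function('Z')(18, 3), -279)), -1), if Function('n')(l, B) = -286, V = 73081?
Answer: Add(Rational(-9309300, 8003292361), Mul(Rational(365405, 8003292361), I, Pow(1302, Rational(1, 2)))) ≈ Add(-0.0011632, Mul(0.0016474, I))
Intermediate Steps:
E = Mul(5, I, Pow(1302, Rational(1, 2))) (E = Pow(Add(Pow(111, 2), -44871), Rational(1, 2)) = Pow(Add(12321, -44871), Rational(1, 2)) = Pow(-32550, Rational(1, 2)) = Mul(5, I, Pow(1302, Rational(1, 2))) ≈ Mul(180.42, I))
Pow(Add(Mul(V, Pow(E, -1)), Function('n')(Function('Z')(18, 3), -279)), -1) = Pow(Add(Mul(73081, Pow(Mul(5, I, Pow(1302, Rational(1, 2))), -1)), -286), -1) = Pow(Add(Mul(73081, Mul(Rational(-1, 6510), I, Pow(1302, Rational(1, 2)))), -286), -1) = Pow(Add(Mul(Rational(-73081, 6510), I, Pow(1302, Rational(1, 2))), -286), -1) = Pow(Add(-286, Mul(Rational(-73081, 6510), I, Pow(1302, Rational(1, 2)))), -1)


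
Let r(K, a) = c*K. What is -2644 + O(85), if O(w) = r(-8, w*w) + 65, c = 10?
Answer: -2659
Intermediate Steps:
r(K, a) = 10*K
O(w) = -15 (O(w) = 10*(-8) + 65 = -80 + 65 = -15)
-2644 + O(85) = -2644 - 15 = -2659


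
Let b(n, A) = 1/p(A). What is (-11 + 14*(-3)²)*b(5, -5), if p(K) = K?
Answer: -23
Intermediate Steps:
b(n, A) = 1/A
(-11 + 14*(-3)²)*b(5, -5) = (-11 + 14*(-3)²)/(-5) = (-11 + 14*9)*(-⅕) = (-11 + 126)*(-⅕) = 115*(-⅕) = -23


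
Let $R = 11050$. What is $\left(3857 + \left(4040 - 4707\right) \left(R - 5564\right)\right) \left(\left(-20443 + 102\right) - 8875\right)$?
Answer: $106793390880$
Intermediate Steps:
$\left(3857 + \left(4040 - 4707\right) \left(R - 5564\right)\right) \left(\left(-20443 + 102\right) - 8875\right) = \left(3857 + \left(4040 - 4707\right) \left(11050 - 5564\right)\right) \left(\left(-20443 + 102\right) - 8875\right) = \left(3857 - 3659162\right) \left(-20341 - 8875\right) = \left(3857 - 3659162\right) \left(-29216\right) = \left(-3655305\right) \left(-29216\right) = 106793390880$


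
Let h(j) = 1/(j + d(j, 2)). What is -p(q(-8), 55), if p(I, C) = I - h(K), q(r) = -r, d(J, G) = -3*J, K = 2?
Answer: -33/4 ≈ -8.2500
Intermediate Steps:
h(j) = -1/(2*j) (h(j) = 1/(j - 3*j) = 1/(-2*j) = -1/(2*j))
p(I, C) = ¼ + I (p(I, C) = I - (-1)/(2*2) = I - 1*(-¼) = I + ¼ = ¼ + I)
-p(q(-8), 55) = -(¼ - 1*(-8)) = -(¼ + 8) = -1*33/4 = -33/4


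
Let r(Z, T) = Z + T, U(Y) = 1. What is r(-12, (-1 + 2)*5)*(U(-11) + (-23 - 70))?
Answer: 644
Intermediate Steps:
r(Z, T) = T + Z
r(-12, (-1 + 2)*5)*(U(-11) + (-23 - 70)) = ((-1 + 2)*5 - 12)*(1 + (-23 - 70)) = (1*5 - 12)*(1 - 93) = (5 - 12)*(-92) = -7*(-92) = 644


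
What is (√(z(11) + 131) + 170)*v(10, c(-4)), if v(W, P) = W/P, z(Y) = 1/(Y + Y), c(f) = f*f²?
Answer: -425/16 - 155*√66/704 ≈ -28.351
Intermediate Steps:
c(f) = f³
z(Y) = 1/(2*Y)
(√(z(11) + 131) + 170)*v(10, c(-4)) = (√((½)/11 + 131) + 170)*(10/((-4)³)) = (√((½)*(1/11) + 131) + 170)*(10/(-64)) = (√(1/22 + 131) + 170)*(10*(-1/64)) = (√(2883/22) + 170)*(-5/32) = (31*√66/22 + 170)*(-5/32) = (170 + 31*√66/22)*(-5/32) = -425/16 - 155*√66/704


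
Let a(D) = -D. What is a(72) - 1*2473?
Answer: -2545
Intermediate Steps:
a(72) - 1*2473 = -1*72 - 1*2473 = -72 - 2473 = -2545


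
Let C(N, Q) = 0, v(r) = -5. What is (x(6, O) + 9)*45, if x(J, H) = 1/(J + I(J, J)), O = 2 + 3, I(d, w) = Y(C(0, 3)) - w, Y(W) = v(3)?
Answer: 396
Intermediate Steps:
Y(W) = -5
I(d, w) = -5 - w
O = 5
x(J, H) = -⅕ (x(J, H) = 1/(J + (-5 - J)) = 1/(-5) = -⅕)
(x(6, O) + 9)*45 = (-⅕ + 9)*45 = (44/5)*45 = 396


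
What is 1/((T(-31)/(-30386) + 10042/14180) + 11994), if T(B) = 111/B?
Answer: 1669634735/20026781611159 ≈ 8.3370e-5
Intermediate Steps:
1/((T(-31)/(-30386) + 10042/14180) + 11994) = 1/(((111/(-31))/(-30386) + 10042/14180) + 11994) = 1/(((111*(-1/31))*(-1/30386) + 10042*(1/14180)) + 11994) = 1/((-111/31*(-1/30386) + 5021/7090) + 11994) = 1/((111/941966 + 5021/7090) + 11994) = 1/(1182599569/1669634735 + 11994) = 1/(20026781611159/1669634735) = 1669634735/20026781611159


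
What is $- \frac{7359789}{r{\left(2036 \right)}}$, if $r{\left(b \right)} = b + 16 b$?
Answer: $- \frac{7359789}{34612} \approx -212.64$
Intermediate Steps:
$r{\left(b \right)} = 17 b$
$- \frac{7359789}{r{\left(2036 \right)}} = - \frac{7359789}{17 \cdot 2036} = - \frac{7359789}{34612}$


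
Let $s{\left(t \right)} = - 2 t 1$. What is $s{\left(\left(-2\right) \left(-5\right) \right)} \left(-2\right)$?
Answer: $40$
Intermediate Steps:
$s{\left(t \right)} = - 2 t$
$s{\left(\left(-2\right) \left(-5\right) \right)} \left(-2\right) = - 2 \left(\left(-2\right) \left(-5\right)\right) \left(-2\right) = \left(-2\right) 10 \left(-2\right) = \left(-20\right) \left(-2\right) = 40$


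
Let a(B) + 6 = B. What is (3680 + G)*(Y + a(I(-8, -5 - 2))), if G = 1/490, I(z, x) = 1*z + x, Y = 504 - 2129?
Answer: -1484034423/245 ≈ -6.0573e+6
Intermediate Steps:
Y = -1625
I(z, x) = x + z (I(z, x) = z + x = x + z)
G = 1/490 ≈ 0.0020408
a(B) = -6 + B
(3680 + G)*(Y + a(I(-8, -5 - 2))) = (3680 + 1/490)*(-1625 + (-6 + ((-5 - 2) - 8))) = 1803201*(-1625 + (-6 + (-7 - 8)))/490 = 1803201*(-1625 + (-6 - 15))/490 = 1803201*(-1625 - 21)/490 = (1803201/490)*(-1646) = -1484034423/245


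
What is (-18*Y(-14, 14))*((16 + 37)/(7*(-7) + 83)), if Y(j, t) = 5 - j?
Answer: -9063/17 ≈ -533.12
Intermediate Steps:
(-18*Y(-14, 14))*((16 + 37)/(7*(-7) + 83)) = (-18*(5 - 1*(-14)))*((16 + 37)/(7*(-7) + 83)) = (-18*(5 + 14))*(53/(-49 + 83)) = (-18*19)*(53/34) = -18126/34 = -342*53/34 = -9063/17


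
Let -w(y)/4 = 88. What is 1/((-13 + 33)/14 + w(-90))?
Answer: -7/2454 ≈ -0.0028525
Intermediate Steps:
w(y) = -352 (w(y) = -4*88 = -352)
1/((-13 + 33)/14 + w(-90)) = 1/((-13 + 33)/14 - 352) = 1/((1/14)*20 - 352) = 1/(10/7 - 352) = 1/(-2454/7) = -7/2454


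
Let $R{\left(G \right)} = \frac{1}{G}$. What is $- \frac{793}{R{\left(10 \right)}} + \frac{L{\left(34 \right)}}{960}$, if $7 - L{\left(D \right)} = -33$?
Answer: $- \frac{190319}{24} \approx -7930.0$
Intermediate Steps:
$L{\left(D \right)} = 40$ ($L{\left(D \right)} = 7 - -33 = 7 + 33 = 40$)
$- \frac{793}{R{\left(10 \right)}} + \frac{L{\left(34 \right)}}{960} = - \frac{793}{\frac{1}{10}} + \frac{40}{960} = - 793 \frac{1}{\frac{1}{10}} + 40 \cdot \frac{1}{960} = \left(-793\right) 10 + \frac{1}{24} = -7930 + \frac{1}{24} = - \frac{190319}{24}$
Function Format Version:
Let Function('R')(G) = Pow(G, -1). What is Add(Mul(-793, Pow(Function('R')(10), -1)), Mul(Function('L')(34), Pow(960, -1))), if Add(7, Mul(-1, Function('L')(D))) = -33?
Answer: Rational(-190319, 24) ≈ -7930.0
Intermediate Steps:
Function('L')(D) = 40 (Function('L')(D) = Add(7, Mul(-1, -33)) = Add(7, 33) = 40)
Add(Mul(-793, Pow(Function('R')(10), -1)), Mul(Function('L')(34), Pow(960, -1))) = Add(Mul(-793, Pow(Pow(10, -1), -1)), Mul(40, Pow(960, -1))) = Add(Mul(-793, Pow(Rational(1, 10), -1)), Mul(40, Rational(1, 960))) = Add(Mul(-793, 10), Rational(1, 24)) = Add(-7930, Rational(1, 24)) = Rational(-190319, 24)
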